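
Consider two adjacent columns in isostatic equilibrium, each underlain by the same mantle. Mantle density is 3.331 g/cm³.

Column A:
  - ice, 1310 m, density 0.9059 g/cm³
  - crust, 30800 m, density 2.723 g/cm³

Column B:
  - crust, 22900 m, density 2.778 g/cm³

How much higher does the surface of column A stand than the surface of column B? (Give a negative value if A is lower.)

2770 m

For any compensation level in the mantle, the mantle terms cancel and isostasy reduces to e = (Σt_A − Σt_B) − (Σ(ρt)_A − Σ(ρt)_B) / ρ_m.
Σt_A = 32110 m; Σt_B = 22900 m; Σ(ρt)_A = 85055.129; Σ(ρt)_B = 63616.2 (in m·g/cm³).
e = (32110 − 22900) − (85055.129 − 63616.2) / 3.331 = 2770 m.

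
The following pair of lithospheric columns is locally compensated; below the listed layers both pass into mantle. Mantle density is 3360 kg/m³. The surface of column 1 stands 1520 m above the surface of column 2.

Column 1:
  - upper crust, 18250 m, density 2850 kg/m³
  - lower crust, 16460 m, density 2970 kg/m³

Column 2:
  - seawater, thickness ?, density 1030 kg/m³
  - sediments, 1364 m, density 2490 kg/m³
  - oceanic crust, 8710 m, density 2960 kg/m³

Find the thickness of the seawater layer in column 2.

Take the compensation level at the base of the deeper column (depth z_c below the surface of column 1) and equate Σ ρ_i t_i down to z_c; mantle fills any gap and the z_c terms cancel.
Column 1: 18250×2850 + 16460×2970 + (z_c − 34710)×3360
Column 2: 1520×0 + x×1030 + 1364×2490 + 8710×2960 + (z_c − 1520 − 10074 − x)×3360
The z_c×3360 term appears on both sides and cancels. Collect the known terms of each column as K = Σ(ρt)_known − 3360 × (depth of known layers): K_1 = 100898700 − 3360×34710 = −15726900; K_2 = 29177960 − 3360×(1520 + 10074) = −9777880.
Balance: K_1 = K_2 − x×(3360 − 1030), so x = (K_2 − K_1)/(3360 − 1030) = 5949020/2330 = 2550 m.

2550 m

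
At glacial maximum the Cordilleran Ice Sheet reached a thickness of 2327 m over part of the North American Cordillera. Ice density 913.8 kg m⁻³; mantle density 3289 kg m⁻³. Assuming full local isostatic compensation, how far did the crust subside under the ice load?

647 m

Balancing pressure at the compensation depth: the ice load ρ_ice t is balanced by mantle displaced below, ρ_m s.
s = t ρ_ice / ρ_m = 2327 m × 913.8/3289 = 647 m.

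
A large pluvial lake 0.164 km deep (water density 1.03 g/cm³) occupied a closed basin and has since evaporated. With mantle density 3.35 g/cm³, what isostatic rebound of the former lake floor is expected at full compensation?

u = d ρ_w/ρ_m = 0.164 km × 1.03/3.35 = 0.0504 km.

0.0504 km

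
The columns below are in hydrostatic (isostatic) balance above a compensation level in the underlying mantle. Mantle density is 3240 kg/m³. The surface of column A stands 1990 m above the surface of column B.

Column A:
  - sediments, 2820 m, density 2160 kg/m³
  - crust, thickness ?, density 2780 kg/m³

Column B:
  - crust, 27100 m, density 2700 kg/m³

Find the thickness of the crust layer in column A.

39200 m

Take the compensation level at the base of the deeper column (depth z_c below the surface of column A) and equate Σ ρ_i t_i down to z_c; mantle fills any gap and the z_c terms cancel.
Column A: 2820×2160 + x×2780 + (z_c − 2820 − x)×3240
Column B: 1990×0 + 27100×2700 + (z_c − 1990 − 27100)×3240
The z_c×3240 term appears on both sides and cancels. Collect the known terms of each column as K = Σ(ρt)_known − 3240 × (depth of known layers): K_A = 6091200 − 3240×2820 = −3045600; K_B = 73170000 − 3240×(1990 + 27100) = −21081600.
Balance: K_A − x×(3240 − 2780) = K_B, so x = (K_A − K_B)/(3240 − 2780) = 18036000/460 = 39200 m.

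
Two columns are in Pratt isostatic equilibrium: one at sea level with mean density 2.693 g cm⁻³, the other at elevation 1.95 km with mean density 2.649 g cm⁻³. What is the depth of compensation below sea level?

ρ_ref D = ρ (D + h) → D (ρ_ref − ρ) = ρ h.
D = ρ h/(ρ_ref − ρ) = 2.649 × 1.95 km/(2.693 − 2.649) = 117 km.

117 km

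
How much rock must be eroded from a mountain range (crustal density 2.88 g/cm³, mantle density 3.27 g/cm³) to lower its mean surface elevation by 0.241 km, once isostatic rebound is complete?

Net drop Δ = e − u = e − e ρ_c/ρ_m = e (ρ_m − ρ_c)/ρ_m.
e = Δ ρ_m/(ρ_m − ρ_c) = 0.241 km × 3.27/0.39 = 2.02 km.

2.02 km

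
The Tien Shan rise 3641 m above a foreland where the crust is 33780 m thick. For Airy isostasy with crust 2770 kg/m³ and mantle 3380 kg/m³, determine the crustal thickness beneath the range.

Root depth r = h ρ_c / (ρ_m − ρ_c) = 3641 m × 2770 / 610 = 16530 m.
Total thickness = T + h + r = 33780 m + 3641 m + 16530 m = 54000 m.

54000 m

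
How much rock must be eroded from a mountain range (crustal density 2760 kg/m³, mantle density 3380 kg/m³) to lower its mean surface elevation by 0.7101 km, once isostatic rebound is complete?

3.87 km

Net drop Δ = e − u = e − e ρ_c/ρ_m = e (ρ_m − ρ_c)/ρ_m.
e = Δ ρ_m/(ρ_m − ρ_c) = 0.7101 km × 3380/620 = 3.87 km.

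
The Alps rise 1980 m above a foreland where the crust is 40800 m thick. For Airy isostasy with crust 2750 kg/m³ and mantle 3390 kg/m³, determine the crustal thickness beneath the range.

Root depth r = h ρ_c / (ρ_m − ρ_c) = 1980 m × 2750 / 640 = 8508 m.
Total thickness = T + h + r = 40800 m + 1980 m + 8508 m = 51300 m.

51300 m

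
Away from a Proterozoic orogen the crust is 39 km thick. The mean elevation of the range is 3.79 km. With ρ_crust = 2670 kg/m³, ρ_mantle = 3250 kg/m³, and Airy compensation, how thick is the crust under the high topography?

60.2 km

Root depth r = h ρ_c / (ρ_m − ρ_c) = 3.79 km × 2670 / 580 = 17.45 km.
Total thickness = T + h + r = 39 km + 3.79 km + 17.45 km = 60.2 km.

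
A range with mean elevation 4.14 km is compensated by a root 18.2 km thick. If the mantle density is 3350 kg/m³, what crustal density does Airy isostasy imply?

2730 kg/m³

ρ_c h = (ρ_m − ρ_c) r → ρ_c (h + r) = ρ_m r → ρ_c = ρ_m r / (h + r).
ρ_c = 3350 × 18.2 km / (4.14 km + 18.2 km) = 2730 kg/m³.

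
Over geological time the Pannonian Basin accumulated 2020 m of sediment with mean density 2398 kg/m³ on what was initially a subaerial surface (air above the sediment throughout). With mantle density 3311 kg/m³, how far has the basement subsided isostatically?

1460 m

Subaerial load: s = t ρ_sed / ρ_m = 2020 m × 2398/3311 = 1460 m.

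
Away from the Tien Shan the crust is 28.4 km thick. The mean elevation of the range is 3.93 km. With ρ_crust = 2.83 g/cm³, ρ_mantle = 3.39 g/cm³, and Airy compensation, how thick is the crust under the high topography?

Root depth r = h ρ_c / (ρ_m − ρ_c) = 3.93 km × 2.83 / 0.56 = 19.86 km.
Total thickness = T + h + r = 28.4 km + 3.93 km + 19.86 km = 52.2 km.

52.2 km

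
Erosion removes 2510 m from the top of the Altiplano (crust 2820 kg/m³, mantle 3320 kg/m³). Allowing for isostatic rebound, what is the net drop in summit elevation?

378 m

Rebound u = e ρ_c/ρ_m = 2510 m × 2820/3320 = 2132 m.
Net surface drop = e − u = 2510 m − 2132 m = e (ρ_m − ρ_c)/ρ_m = 378 m.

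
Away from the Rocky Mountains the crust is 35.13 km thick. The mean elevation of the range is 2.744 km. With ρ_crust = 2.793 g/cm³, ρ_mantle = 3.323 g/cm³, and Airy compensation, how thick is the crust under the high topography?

52.3 km

Root depth r = h ρ_c / (ρ_m − ρ_c) = 2.744 km × 2.793 / 0.53 = 14.46 km.
Total thickness = T + h + r = 35.13 km + 2.744 km + 14.46 km = 52.3 km.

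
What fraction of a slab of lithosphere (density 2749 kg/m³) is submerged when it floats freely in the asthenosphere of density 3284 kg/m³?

Submerged fraction = ρ_obj/ρ_fluid = 2749/3284 = 0.837.

0.837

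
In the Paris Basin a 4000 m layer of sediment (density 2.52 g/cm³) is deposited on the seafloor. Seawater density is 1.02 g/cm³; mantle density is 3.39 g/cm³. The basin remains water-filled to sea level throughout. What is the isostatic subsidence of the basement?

2530 m

Submarine loading: the sediment displaces seawater, and the subsidence is in turn flooded, so s (ρ_m − ρ_w) = t (ρ_sed − ρ_w).
s = 4000 m × (2.52 − 1.02) / (3.39 − 1.02) = 2530 m.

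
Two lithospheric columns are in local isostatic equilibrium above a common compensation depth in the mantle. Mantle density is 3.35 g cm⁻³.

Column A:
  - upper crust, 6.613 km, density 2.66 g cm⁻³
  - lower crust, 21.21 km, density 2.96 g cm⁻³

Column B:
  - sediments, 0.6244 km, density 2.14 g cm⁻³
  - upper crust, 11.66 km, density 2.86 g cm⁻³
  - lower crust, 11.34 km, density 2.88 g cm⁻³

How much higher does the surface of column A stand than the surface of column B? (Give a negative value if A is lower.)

0.309 km

For any compensation level in the mantle, the mantle terms cancel and isostasy reduces to e = (Σt_A − Σt_B) − (Σ(ρt)_A − Σ(ρt)_B) / ρ_m.
Σt_A = 27.823 km; Σt_B = 23.6244 km; Σ(ρt)_A = 80.37218; Σ(ρt)_B = 67.343016 (in km·g cm⁻³).
e = (27.823 − 23.6244) − (80.37218 − 67.343016) / 3.35 = 0.309 km.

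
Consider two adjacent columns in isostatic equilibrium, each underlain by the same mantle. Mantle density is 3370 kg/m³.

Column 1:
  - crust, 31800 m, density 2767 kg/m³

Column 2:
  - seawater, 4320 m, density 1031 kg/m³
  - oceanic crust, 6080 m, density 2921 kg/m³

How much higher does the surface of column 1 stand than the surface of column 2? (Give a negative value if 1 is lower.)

For any compensation level in the mantle, the mantle terms cancel and isostasy reduces to e = (Σt_1 − Σt_2) − (Σ(ρt)_1 − Σ(ρt)_2) / ρ_m.
Σt_1 = 31800 m; Σt_2 = 10400 m; Σ(ρt)_1 = 87990600; Σ(ρt)_2 = 22213600 (in m·kg/m³).
e = (31800 − 10400) − (87990600 − 22213600) / 3370 = 1880 m.

1880 m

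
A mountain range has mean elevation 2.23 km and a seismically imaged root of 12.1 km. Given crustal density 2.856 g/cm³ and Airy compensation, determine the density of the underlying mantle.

Airy balance: ρ_c h = (ρ_m − ρ_c) r → ρ_m = ρ_c (1 + h/r).
ρ_m = 2.856 × (1 + 2.23 km/12.1 km) = 3.38 g/cm³.

3.38 g/cm³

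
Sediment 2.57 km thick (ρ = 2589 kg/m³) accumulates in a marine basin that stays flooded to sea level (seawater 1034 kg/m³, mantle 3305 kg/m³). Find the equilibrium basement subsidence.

1.76 km

Submarine loading: the sediment displaces seawater, and the subsidence is in turn flooded, so s (ρ_m − ρ_w) = t (ρ_sed − ρ_w).
s = 2.57 km × (2589 − 1034) / (3305 − 1034) = 1.76 km.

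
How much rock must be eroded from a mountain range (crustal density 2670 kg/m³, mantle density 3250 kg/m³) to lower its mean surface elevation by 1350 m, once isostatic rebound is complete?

7560 m

Net drop Δ = e − u = e − e ρ_c/ρ_m = e (ρ_m − ρ_c)/ρ_m.
e = Δ ρ_m/(ρ_m − ρ_c) = 1350 m × 3250/580 = 7560 m.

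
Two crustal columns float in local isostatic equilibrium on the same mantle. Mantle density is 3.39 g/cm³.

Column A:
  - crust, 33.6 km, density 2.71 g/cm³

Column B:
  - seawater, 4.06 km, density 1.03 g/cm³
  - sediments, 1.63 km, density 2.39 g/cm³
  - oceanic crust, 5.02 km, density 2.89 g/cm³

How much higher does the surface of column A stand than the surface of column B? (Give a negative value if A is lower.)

For any compensation level in the mantle, the mantle terms cancel and isostasy reduces to e = (Σt_A − Σt_B) − (Σ(ρt)_A − Σ(ρt)_B) / ρ_m.
Σt_A = 33.6 km; Σt_B = 10.71 km; Σ(ρt)_A = 91.056; Σ(ρt)_B = 22.5853 (in km·g/cm³).
e = (33.6 − 10.71) − (91.056 − 22.5853) / 3.39 = 2.69 km.

2.69 km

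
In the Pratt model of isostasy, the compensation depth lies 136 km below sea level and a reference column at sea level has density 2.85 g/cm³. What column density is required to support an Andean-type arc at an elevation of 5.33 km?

Pratt balance: ρ_ref D = ρ (D + h).
ρ = ρ_ref D/(D + h) = 2.85 × 136 km/(136 km + 5.33 km) = 2.74 g/cm³.

2.74 g/cm³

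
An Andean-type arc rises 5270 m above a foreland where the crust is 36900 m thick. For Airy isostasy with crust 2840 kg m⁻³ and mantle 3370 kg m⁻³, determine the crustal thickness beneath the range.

70400 m

Root depth r = h ρ_c / (ρ_m − ρ_c) = 5270 m × 2840 / 530 = 28240 m.
Total thickness = T + h + r = 36900 m + 5270 m + 28240 m = 70400 m.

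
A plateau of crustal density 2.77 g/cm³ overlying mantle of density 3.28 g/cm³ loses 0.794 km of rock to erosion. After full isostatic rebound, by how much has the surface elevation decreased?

0.123 km

Rebound u = e ρ_c/ρ_m = 0.794 km × 2.77/3.28 = 0.6705 km.
Net surface drop = e − u = 0.794 km − 0.6705 km = e (ρ_m − ρ_c)/ρ_m = 0.123 km.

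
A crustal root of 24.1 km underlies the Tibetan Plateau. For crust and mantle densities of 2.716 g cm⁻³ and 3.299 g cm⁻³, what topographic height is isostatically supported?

5.17 km

For local isostatic compensation: ρ_c h = (ρ_m − ρ_c) r.
h = r (ρ_m − ρ_c) / ρ_c = 24.1 km × (3.299 − 2.716) / 2.716 = 5.17 km.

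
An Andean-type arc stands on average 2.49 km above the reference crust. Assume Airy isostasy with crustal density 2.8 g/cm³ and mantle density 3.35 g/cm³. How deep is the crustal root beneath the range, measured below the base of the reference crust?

12.7 km

In Airy isostatic equilibrium: the weight of the topography is balanced by the buoyancy of the root, ρ_c h = (ρ_m − ρ_c) r.
r = h · ρ_c / (ρ_m − ρ_c) = 2.49 km × 2.8 / (3.35 − 2.8) = 12.7 km.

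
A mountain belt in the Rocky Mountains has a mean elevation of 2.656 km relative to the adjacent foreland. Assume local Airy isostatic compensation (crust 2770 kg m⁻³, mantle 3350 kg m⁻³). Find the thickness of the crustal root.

12.7 km

For local isostatic compensation: the weight of the topography is balanced by the buoyancy of the root, ρ_c h = (ρ_m − ρ_c) r.
r = h · ρ_c / (ρ_m − ρ_c) = 2.656 km × 2770 / (3350 − 2770) = 12.7 km.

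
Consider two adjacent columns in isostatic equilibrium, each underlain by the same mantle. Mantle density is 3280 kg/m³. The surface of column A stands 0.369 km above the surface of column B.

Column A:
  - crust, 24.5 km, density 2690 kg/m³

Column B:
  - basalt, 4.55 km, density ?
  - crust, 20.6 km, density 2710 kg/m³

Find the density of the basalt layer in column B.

Take the compensation level at the base of the deeper column (depth z_c below the surface of column A) and equate Σ ρ_i t_i down to z_c; mantle fills any gap and the z_c terms cancel.
Column A: 24.5×2690 + (z_c − 24.5)×3280
Column B: 0.369×0 + 4.55×ρ + 20.6×2710 + (z_c − 0.369 − 25.15)×3280
The z_c×3280 term appears on both sides and cancels. Collect the known terms of each column as K = Σ(ρt)_known − 3280 × (depth of known layers): K_A = 65905 − 3280×24.5 = −14455; K_B = 55826 − 3280×(0.369 + 25.15) = −27876.32.
Balance: K_A = K_B + 4.55×ρ, so ρ = (K_A − K_B)/4.55 = 13421.3/4.55 = 2950 kg/m³.

2950 kg/m³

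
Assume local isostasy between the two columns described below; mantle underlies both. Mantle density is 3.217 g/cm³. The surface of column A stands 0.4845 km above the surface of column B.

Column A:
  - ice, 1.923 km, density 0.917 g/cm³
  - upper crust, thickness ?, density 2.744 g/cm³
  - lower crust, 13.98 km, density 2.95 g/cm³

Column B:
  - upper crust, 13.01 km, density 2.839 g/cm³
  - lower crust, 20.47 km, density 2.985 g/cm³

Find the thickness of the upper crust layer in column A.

Take the compensation level at the base of the deeper column (depth z_c below the surface of column A) and equate Σ ρ_i t_i down to z_c; mantle fills any gap and the z_c terms cancel.
Column A: 1.923×0.917 + x×2.744 + 13.98×2.95 + (z_c − 15.903 − x)×3.217
Column B: 0.4845×0 + 13.01×2.839 + 20.47×2.985 + (z_c − 0.4845 − 33.48)×3.217
The z_c×3.217 term appears on both sides and cancels. Collect the known terms of each column as K = Σ(ρt)_known − 3.217 × (depth of known layers): K_A = 43.004391 − 3.217×15.903 = −8.15556; K_B = 98.03834 − 3.217×(0.4845 + 33.48) = −11.2254565.
Balance: K_A − x×(3.217 − 2.744) = K_B, so x = (K_A − K_B)/(3.217 − 2.744) = 3.0699/0.473 = 6.49 km.

6.49 km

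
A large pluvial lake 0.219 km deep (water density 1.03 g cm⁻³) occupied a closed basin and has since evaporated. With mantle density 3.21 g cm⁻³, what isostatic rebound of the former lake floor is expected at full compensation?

0.0703 km

u = d ρ_w/ρ_m = 0.219 km × 1.03/3.21 = 0.0703 km.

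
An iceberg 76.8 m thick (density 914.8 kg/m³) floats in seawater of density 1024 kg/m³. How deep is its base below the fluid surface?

Draft d = t ρ_obj/ρ_fluid = 76.8 m × 914.8/1024 = 68.6 m.

68.6 m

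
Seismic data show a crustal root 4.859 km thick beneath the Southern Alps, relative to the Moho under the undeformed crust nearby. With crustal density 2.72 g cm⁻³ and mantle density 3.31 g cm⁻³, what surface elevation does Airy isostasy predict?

For local isostatic compensation: ρ_c h = (ρ_m − ρ_c) r.
h = r (ρ_m − ρ_c) / ρ_c = 4.859 km × (3.31 − 2.72) / 2.72 = 1.05 km.

1.05 km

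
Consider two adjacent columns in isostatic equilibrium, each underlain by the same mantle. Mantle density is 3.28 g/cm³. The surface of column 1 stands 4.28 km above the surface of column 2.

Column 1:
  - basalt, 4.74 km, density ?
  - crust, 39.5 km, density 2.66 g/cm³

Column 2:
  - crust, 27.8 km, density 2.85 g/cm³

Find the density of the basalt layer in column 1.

2.96 g/cm³

Take the compensation level at the base of the deeper column (depth z_c below the surface of column 1) and equate Σ ρ_i t_i down to z_c; mantle fills any gap and the z_c terms cancel.
Column 1: 4.74×ρ + 39.5×2.66 + (z_c − 44.24)×3.28
Column 2: 4.28×0 + 27.8×2.85 + (z_c − 4.28 − 27.8)×3.28
The z_c×3.28 term appears on both sides and cancels. Collect the known terms of each column as K = Σ(ρt)_known − 3.28 × (depth of known layers): K_1 = 105.07 − 3.28×44.24 = −40.0372; K_2 = 79.23 − 3.28×(4.28 + 27.8) = −25.9924.
Balance: K_1 + 4.74×ρ = K_2, so ρ = (K_2 − K_1)/4.74 = 14.0448/4.74 = 2.96 g/cm³.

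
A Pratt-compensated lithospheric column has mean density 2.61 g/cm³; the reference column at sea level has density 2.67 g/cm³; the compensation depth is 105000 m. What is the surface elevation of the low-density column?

2410 m

ρ_ref D = ρ (D + h) → h = D (ρ_ref − ρ)/ρ.
h = 105000 m × (2.67 − 2.61)/2.61 = 2410 m.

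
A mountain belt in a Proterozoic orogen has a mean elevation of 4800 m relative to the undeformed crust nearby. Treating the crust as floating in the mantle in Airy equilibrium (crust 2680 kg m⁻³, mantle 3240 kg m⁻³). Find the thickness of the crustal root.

23000 m

Isostatic balance requires: the weight of the topography is balanced by the buoyancy of the root, ρ_c h = (ρ_m − ρ_c) r.
r = h · ρ_c / (ρ_m − ρ_c) = 4800 m × 2680 / (3240 − 2680) = 23000 m.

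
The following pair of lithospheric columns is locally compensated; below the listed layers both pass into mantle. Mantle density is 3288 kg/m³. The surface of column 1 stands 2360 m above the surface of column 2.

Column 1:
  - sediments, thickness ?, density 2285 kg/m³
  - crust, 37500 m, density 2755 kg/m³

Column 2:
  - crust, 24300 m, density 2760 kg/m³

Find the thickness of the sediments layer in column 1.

Take the compensation level at the base of the deeper column (depth z_c below the surface of column 1) and equate Σ ρ_i t_i down to z_c; mantle fills any gap and the z_c terms cancel.
Column 1: x×2285 + 37500×2755 + (z_c − 37500 − x)×3288
Column 2: 2360×0 + 24300×2760 + (z_c − 2360 − 24300)×3288
The z_c×3288 term appears on both sides and cancels. Collect the known terms of each column as K = Σ(ρt)_known − 3288 × (depth of known layers): K_1 = 103312500 − 3288×37500 = −19987500; K_2 = 67068000 − 3288×(2360 + 24300) = −20590080.
Balance: K_1 − x×(3288 − 2285) = K_2, so x = (K_1 − K_2)/(3288 − 2285) = 602580/1003 = 601 m.

601 m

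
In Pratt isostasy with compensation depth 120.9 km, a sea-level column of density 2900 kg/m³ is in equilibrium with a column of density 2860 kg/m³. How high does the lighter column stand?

ρ_ref D = ρ (D + h) → h = D (ρ_ref − ρ)/ρ.
h = 120.9 km × (2900 − 2860)/2860 = 1.69 km.

1.69 km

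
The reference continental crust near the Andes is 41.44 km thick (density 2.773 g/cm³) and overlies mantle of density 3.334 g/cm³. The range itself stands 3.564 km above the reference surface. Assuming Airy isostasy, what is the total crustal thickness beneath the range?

62.6 km

Root depth r = h ρ_c / (ρ_m − ρ_c) = 3.564 km × 2.773 / 0.561 = 17.62 km.
Total thickness = T + h + r = 41.44 km + 3.564 km + 17.62 km = 62.6 km.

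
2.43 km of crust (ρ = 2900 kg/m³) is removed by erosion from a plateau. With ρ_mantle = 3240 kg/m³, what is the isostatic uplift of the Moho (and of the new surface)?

Unloading: uplift u = e ρ_c/ρ_m = 2.43 km × 2900/3240 = 2.17 km.

2.17 km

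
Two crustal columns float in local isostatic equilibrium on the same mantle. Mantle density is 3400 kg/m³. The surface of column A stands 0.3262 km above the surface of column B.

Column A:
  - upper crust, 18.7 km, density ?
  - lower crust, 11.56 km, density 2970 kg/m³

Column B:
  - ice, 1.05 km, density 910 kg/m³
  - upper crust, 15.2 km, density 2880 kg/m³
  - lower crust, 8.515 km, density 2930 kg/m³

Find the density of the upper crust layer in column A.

2830 kg/m³

Take the compensation level at the base of the deeper column (depth z_c below the surface of column A) and equate Σ ρ_i t_i down to z_c; mantle fills any gap and the z_c terms cancel.
Column A: 18.7×ρ + 11.56×2970 + (z_c − 30.26)×3400
Column B: 0.3262×0 + 1.05×910 + 15.2×2880 + 8.515×2930 + (z_c − 0.3262 − 24.765)×3400
The z_c×3400 term appears on both sides and cancels. Collect the known terms of each column as K = Σ(ρt)_known − 3400 × (depth of known layers): K_A = 34333.2 − 3400×30.26 = −68550.8; K_B = 69680.45 − 3400×(0.3262 + 24.765) = −15629.63.
Balance: K_A + 18.7×ρ = K_B, so ρ = (K_B − K_A)/18.7 = 52921.2/18.7 = 2830 kg/m³.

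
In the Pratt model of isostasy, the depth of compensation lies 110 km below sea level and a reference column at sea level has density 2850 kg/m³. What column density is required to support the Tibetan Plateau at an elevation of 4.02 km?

2750 kg/m³

Pratt balance: ρ_ref D = ρ (D + h).
ρ = ρ_ref D/(D + h) = 2850 × 110 km/(110 km + 4.02 km) = 2750 kg/m³.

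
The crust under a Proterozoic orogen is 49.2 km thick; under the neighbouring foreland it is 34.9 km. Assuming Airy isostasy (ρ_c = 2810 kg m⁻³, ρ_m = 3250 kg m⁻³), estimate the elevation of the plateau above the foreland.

Excess crust Δ = 49.2 km − 34.9 km = 14.3 km, split between elevation h and root r with h + r = Δ.
Airy balance ρ_c h = (ρ_m − ρ_c) r gives r = h ρ_c/(ρ_m − ρ_c), so h (1 + ρ_c/(ρ_m − ρ_c)) = Δ, i.e. h = Δ (ρ_m − ρ_c)/ρ_m.
h = 14.3 km × 440/3250 = 1.94 km.

1.94 km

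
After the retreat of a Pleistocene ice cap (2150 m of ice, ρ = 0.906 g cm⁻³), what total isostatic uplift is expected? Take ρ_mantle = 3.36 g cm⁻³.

Removing the load lets mantle flow back in; uplift u satisfies ρ_ice t = ρ_m u.
u = t ρ_ice/ρ_m = 2150 m × 0.906/3.36 = 580 m.

580 m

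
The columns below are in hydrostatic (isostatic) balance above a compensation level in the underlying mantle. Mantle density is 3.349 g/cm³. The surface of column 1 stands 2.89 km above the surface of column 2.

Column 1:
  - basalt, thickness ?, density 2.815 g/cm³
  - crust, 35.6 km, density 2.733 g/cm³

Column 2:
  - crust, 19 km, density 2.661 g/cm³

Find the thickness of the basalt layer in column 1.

1.54 km

Take the compensation level at the base of the deeper column (depth z_c below the surface of column 1) and equate Σ ρ_i t_i down to z_c; mantle fills any gap and the z_c terms cancel.
Column 1: x×2.815 + 35.6×2.733 + (z_c − 35.6 − x)×3.349
Column 2: 2.89×0 + 19×2.661 + (z_c − 2.89 − 19)×3.349
The z_c×3.349 term appears on both sides and cancels. Collect the known terms of each column as K = Σ(ρt)_known − 3.349 × (depth of known layers): K_1 = 97.2948 − 3.349×35.6 = −21.9296; K_2 = 50.559 − 3.349×(2.89 + 19) = −22.75061.
Balance: K_1 − x×(3.349 − 2.815) = K_2, so x = (K_1 − K_2)/(3.349 − 2.815) = 0.82101/0.534 = 1.54 km.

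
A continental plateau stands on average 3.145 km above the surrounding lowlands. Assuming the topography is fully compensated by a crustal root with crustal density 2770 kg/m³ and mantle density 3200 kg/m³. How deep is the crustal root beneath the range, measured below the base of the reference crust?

For local isostatic compensation: the weight of the topography is balanced by the buoyancy of the root, ρ_c h = (ρ_m − ρ_c) r.
r = h · ρ_c / (ρ_m − ρ_c) = 3.145 km × 2770 / (3200 − 2770) = 20.3 km.

20.3 km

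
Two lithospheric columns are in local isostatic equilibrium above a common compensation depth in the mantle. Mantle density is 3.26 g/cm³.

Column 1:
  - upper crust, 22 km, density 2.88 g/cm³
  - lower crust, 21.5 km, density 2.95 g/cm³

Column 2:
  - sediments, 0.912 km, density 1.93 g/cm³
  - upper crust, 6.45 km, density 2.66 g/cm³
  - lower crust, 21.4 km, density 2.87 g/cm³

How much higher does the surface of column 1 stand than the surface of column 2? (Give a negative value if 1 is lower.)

0.49 km

For any compensation level in the mantle, the mantle terms cancel and isostasy reduces to e = (Σt_1 − Σt_2) − (Σ(ρt)_1 − Σ(ρt)_2) / ρ_m.
Σt_1 = 43.5 km; Σt_2 = 28.762 km; Σ(ρt)_1 = 126.785; Σ(ρt)_2 = 80.33516 (in km·g/cm³).
e = (43.5 − 28.762) − (126.785 − 80.33516) / 3.26 = 0.49 km.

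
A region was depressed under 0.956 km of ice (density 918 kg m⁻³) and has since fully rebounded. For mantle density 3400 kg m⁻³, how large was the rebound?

Removing the load lets mantle flow back in; uplift u satisfies ρ_ice t = ρ_m u.
u = t ρ_ice/ρ_m = 0.956 km × 918/3400 = 0.258 km.

0.258 km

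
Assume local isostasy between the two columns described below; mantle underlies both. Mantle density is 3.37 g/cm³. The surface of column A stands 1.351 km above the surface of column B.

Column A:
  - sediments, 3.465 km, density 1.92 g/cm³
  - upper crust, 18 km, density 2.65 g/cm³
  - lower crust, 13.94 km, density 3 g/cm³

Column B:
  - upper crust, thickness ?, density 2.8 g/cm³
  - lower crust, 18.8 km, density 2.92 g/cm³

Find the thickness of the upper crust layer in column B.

Take the compensation level at the base of the deeper column (depth z_c below the surface of column A) and equate Σ ρ_i t_i down to z_c; mantle fills any gap and the z_c terms cancel.
Column A: 3.465×1.92 + 18×2.65 + 13.94×3 + (z_c − 35.405)×3.37
Column B: 1.351×0 + x×2.8 + 18.8×2.92 + (z_c − 1.351 − 18.8 − x)×3.37
The z_c×3.37 term appears on both sides and cancels. Collect the known terms of each column as K = Σ(ρt)_known − 3.37 × (depth of known layers): K_A = 96.1728 − 3.37×35.405 = −23.14205; K_B = 54.896 − 3.37×(1.351 + 18.8) = −13.01287.
Balance: K_A = K_B − x×(3.37 − 2.8), so x = (K_B − K_A)/(3.37 − 2.8) = 10.1292/0.57 = 17.8 km.

17.8 km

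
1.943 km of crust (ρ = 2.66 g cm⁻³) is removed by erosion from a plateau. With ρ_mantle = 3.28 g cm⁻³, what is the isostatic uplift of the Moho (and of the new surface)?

1.58 km

Unloading: uplift u = e ρ_c/ρ_m = 1.943 km × 2.66/3.28 = 1.58 km.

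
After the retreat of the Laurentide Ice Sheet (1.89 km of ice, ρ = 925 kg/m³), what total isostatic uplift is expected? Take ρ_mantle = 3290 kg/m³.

0.531 km

Removing the load lets mantle flow back in; uplift u satisfies ρ_ice t = ρ_m u.
u = t ρ_ice/ρ_m = 1.89 km × 925/3290 = 0.531 km.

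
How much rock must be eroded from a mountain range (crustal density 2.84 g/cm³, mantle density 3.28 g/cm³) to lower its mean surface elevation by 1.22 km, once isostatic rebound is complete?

Net drop Δ = e − u = e − e ρ_c/ρ_m = e (ρ_m − ρ_c)/ρ_m.
e = Δ ρ_m/(ρ_m − ρ_c) = 1.22 km × 3.28/0.44 = 9.09 km.

9.09 km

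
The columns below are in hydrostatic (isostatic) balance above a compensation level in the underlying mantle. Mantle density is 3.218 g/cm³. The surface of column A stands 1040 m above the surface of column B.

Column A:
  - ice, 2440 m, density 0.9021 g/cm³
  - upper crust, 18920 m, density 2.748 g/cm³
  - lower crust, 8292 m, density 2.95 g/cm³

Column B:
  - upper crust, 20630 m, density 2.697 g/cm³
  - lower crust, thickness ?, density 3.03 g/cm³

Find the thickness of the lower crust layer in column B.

Take the compensation level at the base of the deeper column (depth z_c below the surface of column A) and equate Σ ρ_i t_i down to z_c; mantle fills any gap and the z_c terms cancel.
Column A: 2440×0.9021 + 18920×2.748 + 8292×2.95 + (z_c − 29652)×3.218
Column B: 1040×0 + 20630×2.697 + x×3.03 + (z_c − 1040 − 20630 − x)×3.218
The z_c×3.218 term appears on both sides and cancels. Collect the known terms of each column as K = Σ(ρt)_known − 3.218 × (depth of known layers): K_A = 78654.684 − 3.218×29652 = −16765.452; K_B = 55639.11 − 3.218×(1040 + 20630) = −14094.95.
Balance: K_A = K_B − x×(3.218 − 3.03), so x = (K_B − K_A)/(3.218 − 3.03) = 2670.5/0.188 = 14200 m.

14200 m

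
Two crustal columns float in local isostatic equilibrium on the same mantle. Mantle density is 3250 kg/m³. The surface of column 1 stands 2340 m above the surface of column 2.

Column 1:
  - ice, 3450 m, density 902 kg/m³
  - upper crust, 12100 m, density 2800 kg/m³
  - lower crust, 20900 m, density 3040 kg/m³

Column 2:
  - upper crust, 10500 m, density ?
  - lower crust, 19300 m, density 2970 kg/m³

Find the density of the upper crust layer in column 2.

2780 kg/m³

Take the compensation level at the base of the deeper column (depth z_c below the surface of column 1) and equate Σ ρ_i t_i down to z_c; mantle fills any gap and the z_c terms cancel.
Column 1: 3450×902 + 12100×2800 + 20900×3040 + (z_c − 36450)×3250
Column 2: 2340×0 + 10500×ρ + 19300×2970 + (z_c − 2340 − 29800)×3250
The z_c×3250 term appears on both sides and cancels. Collect the known terms of each column as K = Σ(ρt)_known − 3250 × (depth of known layers): K_1 = 100527900 − 3250×36450 = −17934600; K_2 = 57321000 − 3250×(2340 + 29800) = −47134000.
Balance: K_1 = K_2 + 10500×ρ, so ρ = (K_1 − K_2)/10500 = 29199400/10500 = 2780 kg/m³.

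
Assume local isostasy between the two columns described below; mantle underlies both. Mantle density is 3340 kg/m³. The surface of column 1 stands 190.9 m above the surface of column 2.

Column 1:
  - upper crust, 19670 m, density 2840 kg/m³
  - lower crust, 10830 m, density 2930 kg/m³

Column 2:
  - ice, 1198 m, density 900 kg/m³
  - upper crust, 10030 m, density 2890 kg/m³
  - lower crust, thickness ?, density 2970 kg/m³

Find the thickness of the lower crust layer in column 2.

Take the compensation level at the base of the deeper column (depth z_c below the surface of column 1) and equate Σ ρ_i t_i down to z_c; mantle fills any gap and the z_c terms cancel.
Column 1: 19670×2840 + 10830×2930 + (z_c − 30500)×3340
Column 2: 190.9×0 + 1198×900 + 10030×2890 + x×2970 + (z_c − 190.9 − 11228 − x)×3340
The z_c×3340 term appears on both sides and cancels. Collect the known terms of each column as K = Σ(ρt)_known − 3340 × (depth of known layers): K_1 = 87594700 − 3340×30500 = −14275300; K_2 = 30064900 − 3340×(190.9 + 11228) = −8074226.
Balance: K_1 = K_2 − x×(3340 − 2970), so x = (K_2 − K_1)/(3340 − 2970) = 6201070/370 = 16800 m.

16800 m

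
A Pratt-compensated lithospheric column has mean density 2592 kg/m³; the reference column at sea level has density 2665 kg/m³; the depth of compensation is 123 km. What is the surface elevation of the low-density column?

3.46 km

ρ_ref D = ρ (D + h) → h = D (ρ_ref − ρ)/ρ.
h = 123 km × (2665 − 2592)/2592 = 3.46 km.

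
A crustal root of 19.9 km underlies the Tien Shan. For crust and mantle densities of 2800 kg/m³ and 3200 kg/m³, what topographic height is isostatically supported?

Isostatic balance requires: ρ_c h = (ρ_m − ρ_c) r.
h = r (ρ_m − ρ_c) / ρ_c = 19.9 km × (3200 − 2800) / 2800 = 2.84 km.

2.84 km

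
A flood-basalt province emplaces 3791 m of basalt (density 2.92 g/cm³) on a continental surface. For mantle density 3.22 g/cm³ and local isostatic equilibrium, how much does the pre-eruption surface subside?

3440 m

Subaerial loading: s = t ρ_load / ρ_m.
s = 3791 m × 2.92/3.22 = 3440 m.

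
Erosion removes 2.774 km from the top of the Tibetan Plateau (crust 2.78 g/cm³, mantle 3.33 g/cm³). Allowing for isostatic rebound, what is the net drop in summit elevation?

0.458 km

Rebound u = e ρ_c/ρ_m = 2.774 km × 2.78/3.33 = 2.316 km.
Net surface drop = e − u = 2.774 km − 2.316 km = e (ρ_m − ρ_c)/ρ_m = 0.458 km.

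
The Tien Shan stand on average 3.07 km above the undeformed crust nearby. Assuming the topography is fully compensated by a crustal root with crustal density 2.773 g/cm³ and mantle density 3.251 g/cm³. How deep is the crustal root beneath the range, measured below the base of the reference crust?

Equating mass per unit area of the two columns: the weight of the topography is balanced by the buoyancy of the root, ρ_c h = (ρ_m − ρ_c) r.
r = h · ρ_c / (ρ_m − ρ_c) = 3.07 km × 2.773 / (3.251 − 2.773) = 17.8 km.

17.8 km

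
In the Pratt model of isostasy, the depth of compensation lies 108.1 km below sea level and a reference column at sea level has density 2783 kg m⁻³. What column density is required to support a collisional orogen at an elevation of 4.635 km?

2670 kg m⁻³

Pratt balance: ρ_ref D = ρ (D + h).
ρ = ρ_ref D/(D + h) = 2783 × 108.1 km/(108.1 km + 4.635 km) = 2670 kg m⁻³.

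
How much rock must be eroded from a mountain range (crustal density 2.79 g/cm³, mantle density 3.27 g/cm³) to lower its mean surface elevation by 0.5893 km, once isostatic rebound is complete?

4.01 km

Net drop Δ = e − u = e − e ρ_c/ρ_m = e (ρ_m − ρ_c)/ρ_m.
e = Δ ρ_m/(ρ_m − ρ_c) = 0.5893 km × 3.27/0.48 = 4.01 km.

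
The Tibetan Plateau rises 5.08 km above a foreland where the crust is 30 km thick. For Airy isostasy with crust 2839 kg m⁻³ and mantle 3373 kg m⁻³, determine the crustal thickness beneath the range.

Root depth r = h ρ_c / (ρ_m − ρ_c) = 5.08 km × 2839 / 534 = 27.01 km.
Total thickness = T + h + r = 30 km + 5.08 km + 27.01 km = 62.1 km.

62.1 km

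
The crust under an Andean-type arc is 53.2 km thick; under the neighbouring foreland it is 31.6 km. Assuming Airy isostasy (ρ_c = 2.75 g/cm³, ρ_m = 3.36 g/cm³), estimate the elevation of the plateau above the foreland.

3.92 km

Excess crust Δ = 53.2 km − 31.6 km = 21.6 km, split between elevation h and root r with h + r = Δ.
Airy balance ρ_c h = (ρ_m − ρ_c) r gives r = h ρ_c/(ρ_m − ρ_c), so h (1 + ρ_c/(ρ_m − ρ_c)) = Δ, i.e. h = Δ (ρ_m − ρ_c)/ρ_m.
h = 21.6 km × 0.61/3.36 = 3.92 km.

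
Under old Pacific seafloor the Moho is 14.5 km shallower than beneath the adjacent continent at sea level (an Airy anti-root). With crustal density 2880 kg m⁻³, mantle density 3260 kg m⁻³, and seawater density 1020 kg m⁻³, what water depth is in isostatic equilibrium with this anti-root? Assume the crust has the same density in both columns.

2.96 km

Replacing a thickness d of crust by seawater at the top must be balanced by replacing crust with mantle at the base: d (ρ_c − ρ_w) = a (ρ_m − ρ_c).
d = a (ρ_m − ρ_c)/(ρ_c − ρ_w) = 14.5 km × 380/1860 = 2.96 km.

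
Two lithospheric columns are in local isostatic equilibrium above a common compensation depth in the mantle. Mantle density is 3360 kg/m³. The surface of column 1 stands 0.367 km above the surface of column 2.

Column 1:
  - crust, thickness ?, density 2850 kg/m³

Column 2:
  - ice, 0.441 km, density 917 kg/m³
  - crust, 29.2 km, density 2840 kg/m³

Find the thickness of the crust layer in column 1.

34.3 km

Take the compensation level at the base of the deeper column (depth z_c below the surface of column 1) and equate Σ ρ_i t_i down to z_c; mantle fills any gap and the z_c terms cancel.
Column 1: x×2850 + (z_c − 0 − x)×3360
Column 2: 0.367×0 + 0.441×917 + 29.2×2840 + (z_c − 0.367 − 29.641)×3360
The z_c×3360 term appears on both sides and cancels. Collect the known terms of each column as K = Σ(ρt)_known − 3360 × (depth of known layers): K_1 = 0 − 3360×0 = 0; K_2 = 83332.397 − 3360×(0.367 + 29.641) = −17494.483.
Balance: K_1 − x×(3360 − 2850) = K_2, so x = (K_1 − K_2)/(3360 − 2850) = 17494.5/510 = 34.3 km.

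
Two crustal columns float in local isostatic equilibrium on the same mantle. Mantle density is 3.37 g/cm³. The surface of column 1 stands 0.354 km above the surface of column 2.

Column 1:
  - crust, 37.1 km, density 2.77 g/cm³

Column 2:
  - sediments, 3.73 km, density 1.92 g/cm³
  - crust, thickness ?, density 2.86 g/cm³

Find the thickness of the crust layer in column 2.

30.7 km

Take the compensation level at the base of the deeper column (depth z_c below the surface of column 1) and equate Σ ρ_i t_i down to z_c; mantle fills any gap and the z_c terms cancel.
Column 1: 37.1×2.77 + (z_c − 37.1)×3.37
Column 2: 0.354×0 + 3.73×1.92 + x×2.86 + (z_c − 0.354 − 3.73 − x)×3.37
The z_c×3.37 term appears on both sides and cancels. Collect the known terms of each column as K = Σ(ρt)_known − 3.37 × (depth of known layers): K_1 = 102.767 − 3.37×37.1 = −22.26; K_2 = 7.1616 − 3.37×(0.354 + 3.73) = −6.60148.
Balance: K_1 = K_2 − x×(3.37 − 2.86), so x = (K_2 − K_1)/(3.37 − 2.86) = 15.6585/0.51 = 30.7 km.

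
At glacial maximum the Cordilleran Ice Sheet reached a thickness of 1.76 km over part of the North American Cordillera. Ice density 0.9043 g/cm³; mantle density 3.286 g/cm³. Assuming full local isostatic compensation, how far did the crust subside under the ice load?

In Airy isostatic equilibrium: the ice load ρ_ice t is balanced by mantle displaced below, ρ_m s.
s = t ρ_ice / ρ_m = 1.76 km × 0.9043/3.286 = 0.484 km.

0.484 km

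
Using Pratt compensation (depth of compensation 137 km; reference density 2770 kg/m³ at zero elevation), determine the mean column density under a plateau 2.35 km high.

Pratt balance: ρ_ref D = ρ (D + h).
ρ = ρ_ref D/(D + h) = 2770 × 137 km/(137 km + 2.35 km) = 2720 kg/m³.

2720 kg/m³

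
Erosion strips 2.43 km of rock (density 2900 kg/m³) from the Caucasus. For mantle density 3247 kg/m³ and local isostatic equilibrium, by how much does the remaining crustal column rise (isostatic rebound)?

Unloading: uplift u = e ρ_c/ρ_m = 2.43 km × 2900/3247 = 2.17 km.

2.17 km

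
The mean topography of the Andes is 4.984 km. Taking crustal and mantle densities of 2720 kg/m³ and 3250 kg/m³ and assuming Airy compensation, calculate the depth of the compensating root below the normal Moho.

25.6 km

Isostatic balance requires: the weight of the topography is balanced by the buoyancy of the root, ρ_c h = (ρ_m − ρ_c) r.
r = h · ρ_c / (ρ_m − ρ_c) = 4.984 km × 2720 / (3250 − 2720) = 25.6 km.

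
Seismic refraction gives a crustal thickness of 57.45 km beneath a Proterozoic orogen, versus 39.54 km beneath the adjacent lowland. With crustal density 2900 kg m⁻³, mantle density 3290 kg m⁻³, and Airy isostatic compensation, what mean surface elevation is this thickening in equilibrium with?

Excess crust Δ = 57.45 km − 39.54 km = 17.91 km, split between elevation h and root r with h + r = Δ.
Airy balance ρ_c h = (ρ_m − ρ_c) r gives r = h ρ_c/(ρ_m − ρ_c), so h (1 + ρ_c/(ρ_m − ρ_c)) = Δ, i.e. h = Δ (ρ_m − ρ_c)/ρ_m.
h = 17.91 km × 390/3290 = 2.12 km.

2.12 km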